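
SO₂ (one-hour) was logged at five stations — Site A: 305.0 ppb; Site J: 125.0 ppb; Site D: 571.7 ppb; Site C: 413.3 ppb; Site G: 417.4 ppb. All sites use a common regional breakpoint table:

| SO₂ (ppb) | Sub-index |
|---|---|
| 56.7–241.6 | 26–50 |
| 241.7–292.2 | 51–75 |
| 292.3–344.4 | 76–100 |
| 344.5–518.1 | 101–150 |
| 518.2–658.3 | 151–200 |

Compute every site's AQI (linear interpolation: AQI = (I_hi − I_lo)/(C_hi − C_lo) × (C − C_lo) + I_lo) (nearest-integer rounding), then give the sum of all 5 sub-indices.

Site A: row 292.3–344.4 (AQI 76–100). (100−76)·(305.0−292.3)/(344.4−292.3) + 76 = 24·12.7/52.1 + 76 ≈ 81.85 → 82.
Site J: row 56.7–241.6 (AQI 26–50). (50−26)·(125.0−56.7)/(241.6−56.7) + 26 = 24·68.3/184.9 + 26 ≈ 34.87 → 35.
Site D: row 518.2–658.3 (AQI 151–200). (200−151)·(571.7−518.2)/(658.3−518.2) + 151 = 49·53.5/140.1 + 151 ≈ 169.71 → 170.
Site C 413.3: bracket 344.5–518.1 → index 101–150; slope 49/173.6, offset 68.8.
AQI = 101 + 49/173.6·68.8 ≈ 120.42 ⇒ 120.
Site G: 417.4 ∈ [344.5, 518.1] ↔ index [101, 150].
101 + (417.4−344.5)·(150−101)/(518.1−344.5) = 101 + 72.9·49/173.6 ≈ 121.58, so AQI = 122.
AQIs: Site A=82, Site J=35, Site D=170, Site C=120, Site G=122. Sum = 82 + 35 + 170 + 120 + 122 = 529.

529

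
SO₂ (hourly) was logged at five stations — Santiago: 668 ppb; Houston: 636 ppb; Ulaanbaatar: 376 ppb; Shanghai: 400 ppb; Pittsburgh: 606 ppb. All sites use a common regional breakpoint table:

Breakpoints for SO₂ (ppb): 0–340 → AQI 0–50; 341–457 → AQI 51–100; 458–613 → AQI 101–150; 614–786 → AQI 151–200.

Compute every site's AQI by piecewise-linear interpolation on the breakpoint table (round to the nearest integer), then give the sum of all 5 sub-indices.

Santiago 668: bracket 614–786 → index 151–200; slope 49/172, offset 54.
AQI = 151 + 49/172·54 ≈ 166.38 ⇒ 166.
Houston: 636 lies in 614–786, so I_lo=151, I_hi=200, C_lo=614, C_hi=786.
(200−151)/(786−614) × (636−614) + 151 = 49/172 × 22 + 151 ≈ 157.27 → 157.
Ulaanbaatar: 376 ∈ [341, 457] ↔ index [51, 100].
51 + (376−341)·(100−51)/(457−341) = 51 + 35·49/116 ≈ 65.78, so AQI = 66.
Shanghai 400: bracket 341–457 → index 51–100; slope 49/116, offset 59.
AQI = 51 + 49/116·59 ≈ 75.92 ⇒ 76.
Pittsburgh: 606 lies in 458–613, so I_lo=101, I_hi=150, C_lo=458, C_hi=613.
(150−101)/(613−458) × (606−458) + 101 = 49/155 × 148 + 101 ≈ 147.79 → 148.
AQIs: Santiago=166, Houston=157, Ulaanbaatar=66, Shanghai=76, Pittsburgh=148. Sum = 166 + 157 + 66 + 76 + 148 = 613.

613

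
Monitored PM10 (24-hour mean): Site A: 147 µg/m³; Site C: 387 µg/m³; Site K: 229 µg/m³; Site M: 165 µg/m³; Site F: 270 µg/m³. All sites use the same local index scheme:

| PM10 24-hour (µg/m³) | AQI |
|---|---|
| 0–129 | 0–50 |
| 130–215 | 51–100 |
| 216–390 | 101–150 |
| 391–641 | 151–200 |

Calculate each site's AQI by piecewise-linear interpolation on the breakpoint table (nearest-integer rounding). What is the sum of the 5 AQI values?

502

Site A: 147 lies in 130–215, so I_lo=51, I_hi=100, C_lo=130, C_hi=215.
(100−51)/(215−130) × (147−130) + 51 = 49/85 × 17 + 51 ≈ 60.80 → 61.
Site C: row 216–390 (AQI 101–150). (150−101)·(387−216)/(390−216) + 101 = 49·171/174 + 101 ≈ 149.16 → 149.
Site K: 229 lies in 216–390, so I_lo=101, I_hi=150, C_lo=216, C_hi=390.
(150−101)/(390−216) × (229−216) + 101 = 49/174 × 13 + 101 ≈ 104.66 → 105.
Site M: 165 lies in 130–215, so I_lo=51, I_hi=100, C_lo=130, C_hi=215.
(100−51)/(215−130) × (165−130) + 51 = 49/85 × 35 + 51 ≈ 71.18 → 71.
Site F: row 216–390 (AQI 101–150). (150−101)·(270−216)/(390−216) + 101 = 49·54/174 + 101 ≈ 116.21 → 116.
AQIs: Site A=61, Site C=149, Site K=105, Site M=71, Site F=116. Sum = 61 + 149 + 105 + 71 + 116 = 502.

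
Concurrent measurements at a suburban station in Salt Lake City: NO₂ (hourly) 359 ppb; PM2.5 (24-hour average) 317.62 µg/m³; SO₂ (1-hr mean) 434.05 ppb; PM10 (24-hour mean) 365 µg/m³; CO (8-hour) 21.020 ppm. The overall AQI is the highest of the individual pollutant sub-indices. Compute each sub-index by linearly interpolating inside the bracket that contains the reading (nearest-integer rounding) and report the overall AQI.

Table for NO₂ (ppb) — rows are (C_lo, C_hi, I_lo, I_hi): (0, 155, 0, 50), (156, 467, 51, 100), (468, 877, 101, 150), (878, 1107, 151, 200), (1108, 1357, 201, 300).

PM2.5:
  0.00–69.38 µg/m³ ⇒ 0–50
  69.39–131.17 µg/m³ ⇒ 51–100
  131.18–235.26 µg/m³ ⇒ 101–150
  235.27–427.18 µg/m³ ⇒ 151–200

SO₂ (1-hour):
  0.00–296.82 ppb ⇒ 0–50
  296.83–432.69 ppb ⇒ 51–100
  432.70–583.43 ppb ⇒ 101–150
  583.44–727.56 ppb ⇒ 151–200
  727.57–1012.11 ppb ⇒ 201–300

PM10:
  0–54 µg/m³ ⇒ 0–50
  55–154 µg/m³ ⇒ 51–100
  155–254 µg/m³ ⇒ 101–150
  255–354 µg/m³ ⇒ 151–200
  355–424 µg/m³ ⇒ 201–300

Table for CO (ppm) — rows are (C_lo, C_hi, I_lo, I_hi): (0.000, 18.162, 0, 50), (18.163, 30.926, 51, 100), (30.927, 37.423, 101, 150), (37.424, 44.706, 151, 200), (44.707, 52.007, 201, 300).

NO₂: 359 lies in 156–467, so I_lo=51, I_hi=100, C_lo=156, C_hi=467.
(100−51)/(467−156) × (359−156) + 51 = 49/311 × 203 + 51 ≈ 82.98 → 83.
PM2.5: row 235.27–427.18 (AQI 151–200). (200−151)·(317.62−235.27)/(427.18−235.27) + 151 = 49·82.35/191.91 + 151 ≈ 172.03 → 172.
SO₂ 434.05: bracket 432.70–583.43 → index 101–150; slope 49/150.73, offset 1.35.
AQI = 101 + 49/150.73·1.35 ≈ 101.44 ⇒ 101.
PM10: row 355–424 (AQI 201–300). (300−201)·(365−355)/(424−355) + 201 = 99·10/69 + 201 ≈ 215.35 → 215.
CO: row 18.163–30.926 (AQI 51–100). (100−51)·(21.020−18.163)/(30.926−18.163) + 51 = 49·2.857/12.763 + 51 ≈ 61.97 → 62.
Sub-indices: NO₂→83, PM2.5→172, SO₂→101, PM10→215, CO→62. Overall AQI = max = 215; dominant pollutant is PM10.
AQI 215: Very Unhealthy.

215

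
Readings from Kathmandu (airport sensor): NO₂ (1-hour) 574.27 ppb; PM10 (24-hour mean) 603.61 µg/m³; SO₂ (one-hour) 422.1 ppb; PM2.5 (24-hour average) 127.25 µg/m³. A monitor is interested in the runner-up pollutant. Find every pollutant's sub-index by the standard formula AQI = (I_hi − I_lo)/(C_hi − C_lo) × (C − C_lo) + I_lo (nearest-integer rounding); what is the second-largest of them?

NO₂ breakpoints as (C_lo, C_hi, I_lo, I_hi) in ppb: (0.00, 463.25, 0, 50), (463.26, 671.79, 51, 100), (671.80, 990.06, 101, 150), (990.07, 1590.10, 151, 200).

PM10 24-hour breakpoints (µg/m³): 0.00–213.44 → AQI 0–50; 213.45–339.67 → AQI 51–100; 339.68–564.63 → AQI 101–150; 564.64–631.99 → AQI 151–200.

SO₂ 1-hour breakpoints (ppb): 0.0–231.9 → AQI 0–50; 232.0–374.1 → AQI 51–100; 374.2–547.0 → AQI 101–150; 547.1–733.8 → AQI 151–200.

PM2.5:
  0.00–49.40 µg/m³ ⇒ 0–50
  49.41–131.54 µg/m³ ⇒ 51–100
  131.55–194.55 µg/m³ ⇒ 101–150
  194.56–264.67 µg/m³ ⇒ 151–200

NO₂: 574.27 lies in 463.26–671.79, so I_lo=51, I_hi=100, C_lo=463.26, C_hi=671.79.
(100−51)/(671.79−463.26) × (574.27−463.26) + 51 = 49/208.53 × 111.01 + 51 ≈ 77.08 → 77.
PM10 603.61: bracket 564.64–631.99 → index 151–200; slope 49/67.35, offset 38.97.
AQI = 151 + 49/67.35·38.97 ≈ 179.35 ⇒ 179.
SO₂: row 374.2–547.0 (AQI 101–150). (150−101)·(422.1−374.2)/(547.0−374.2) + 101 = 49·47.9/172.8 + 101 ≈ 114.58 → 115.
PM2.5: row 49.41–131.54 (AQI 51–100). (100−51)·(127.25−49.41)/(131.54−49.41) + 51 = 49·77.84/82.13 + 51 ≈ 97.44 → 97.
Sub-indices: NO₂→77, PM10→179, SO₂→115, PM2.5→97. Ranked high→low: 179, 115, 97, 77. Second-highest sub-index = 115.

115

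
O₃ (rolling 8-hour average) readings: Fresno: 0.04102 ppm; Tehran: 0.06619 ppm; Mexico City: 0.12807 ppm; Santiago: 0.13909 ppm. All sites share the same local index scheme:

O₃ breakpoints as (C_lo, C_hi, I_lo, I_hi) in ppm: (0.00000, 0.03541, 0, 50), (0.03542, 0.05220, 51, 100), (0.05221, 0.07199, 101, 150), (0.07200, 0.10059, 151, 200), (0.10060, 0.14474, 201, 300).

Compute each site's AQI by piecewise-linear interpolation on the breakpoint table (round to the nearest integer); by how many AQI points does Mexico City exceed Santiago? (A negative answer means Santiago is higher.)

-24

Fresno: row 0.03542–0.05220 (AQI 51–100). (100−51)·(0.04102−0.03542)/(0.05220−0.03542) + 51 = 49·0.00560/0.01678 + 51 ≈ 67.35 → 67.
Tehran: row 0.05221–0.07199 (AQI 101–150). (150−101)·(0.06619−0.05221)/(0.07199−0.05221) + 101 = 49·0.01398/0.01978 + 101 ≈ 135.63 → 136.
Mexico City: 0.12807 ∈ [0.10060, 0.14474] ↔ index [201, 300].
201 + (0.12807−0.10060)·(300−201)/(0.14474−0.10060) = 201 + 0.02747·99/0.04414 ≈ 262.61, so AQI = 263.
Santiago: 0.13909 lies in 0.10060–0.14474, so I_lo=201, I_hi=300, C_lo=0.10060, C_hi=0.14474.
(300−201)/(0.14474−0.10060) × (0.13909−0.10060) + 201 = 99/0.04414 × 0.03849 + 201 ≈ 287.33 → 287.
AQIs: Fresno=67, Tehran=136, Mexico City=263, Santiago=287. Mexico City (263) − Santiago (287) = -24.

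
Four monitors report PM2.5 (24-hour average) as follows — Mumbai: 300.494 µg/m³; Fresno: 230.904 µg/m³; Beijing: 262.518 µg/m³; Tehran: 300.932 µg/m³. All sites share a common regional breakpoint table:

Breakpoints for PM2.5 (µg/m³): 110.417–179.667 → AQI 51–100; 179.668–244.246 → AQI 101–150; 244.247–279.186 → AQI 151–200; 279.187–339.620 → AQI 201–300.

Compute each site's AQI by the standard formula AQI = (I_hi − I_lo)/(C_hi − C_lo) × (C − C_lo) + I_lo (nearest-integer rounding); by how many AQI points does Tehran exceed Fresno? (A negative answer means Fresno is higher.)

Mumbai: 300.494 ∈ [279.187, 339.620] ↔ index [201, 300].
201 + (300.494−279.187)·(300−201)/(339.620−279.187) = 201 + 21.307·99/60.433 ≈ 235.90, so AQI = 236.
Fresno 230.904: bracket 179.668–244.246 → index 101–150; slope 49/64.578, offset 51.236.
AQI = 101 + 49/64.578·51.236 ≈ 139.88 ⇒ 140.
Beijing: 262.518 ∈ [244.247, 279.186] ↔ index [151, 200].
151 + (262.518−244.247)·(200−151)/(279.186−244.247) = 151 + 18.271·49/34.939 ≈ 176.62, so AQI = 177.
Tehran: row 279.187–339.620 (AQI 201–300). (300−201)·(300.932−279.187)/(339.620−279.187) + 201 = 99·21.745/60.433 + 201 ≈ 236.62 → 237.
AQIs: Mumbai=236, Fresno=140, Beijing=177, Tehran=237. Tehran (237) − Fresno (140) = 97.

97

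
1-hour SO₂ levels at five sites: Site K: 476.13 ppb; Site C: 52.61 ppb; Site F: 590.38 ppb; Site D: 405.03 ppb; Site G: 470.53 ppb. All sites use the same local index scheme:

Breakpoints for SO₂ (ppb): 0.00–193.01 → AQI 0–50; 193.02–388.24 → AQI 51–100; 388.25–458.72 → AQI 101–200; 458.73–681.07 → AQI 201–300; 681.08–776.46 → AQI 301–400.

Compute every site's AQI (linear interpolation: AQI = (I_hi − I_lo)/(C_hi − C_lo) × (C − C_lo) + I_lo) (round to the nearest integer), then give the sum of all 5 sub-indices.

814

Site K: 476.13 lies in 458.73–681.07, so I_lo=201, I_hi=300, C_lo=458.73, C_hi=681.07.
(300−201)/(681.07−458.73) × (476.13−458.73) + 201 = 99/222.34 × 17.40 + 201 ≈ 208.75 → 209.
Site C: 52.61 ∈ [0.00, 193.01] ↔ index [0, 50].
0 + (52.61−0.00)·(50−0)/(193.01−0.00) = 0 + 52.61·50/193.01 ≈ 13.63, so AQI = 14.
Site F 590.38: bracket 458.73–681.07 → index 201–300; slope 99/222.34, offset 131.65.
AQI = 201 + 99/222.34·131.65 ≈ 259.62 ⇒ 260.
Site D: 405.03 lies in 388.25–458.72, so I_lo=101, I_hi=200, C_lo=388.25, C_hi=458.72.
(200−101)/(458.72−388.25) × (405.03−388.25) + 101 = 99/70.47 × 16.78 + 101 ≈ 124.57 → 125.
Site G: 470.53 lies in 458.73–681.07, so I_lo=201, I_hi=300, C_lo=458.73, C_hi=681.07.
(300−201)/(681.07−458.73) × (470.53−458.73) + 201 = 99/222.34 × 11.80 + 201 ≈ 206.25 → 206.
AQIs: Site K=209, Site C=14, Site F=260, Site D=125, Site G=206. Sum = 209 + 14 + 260 + 125 + 206 = 814.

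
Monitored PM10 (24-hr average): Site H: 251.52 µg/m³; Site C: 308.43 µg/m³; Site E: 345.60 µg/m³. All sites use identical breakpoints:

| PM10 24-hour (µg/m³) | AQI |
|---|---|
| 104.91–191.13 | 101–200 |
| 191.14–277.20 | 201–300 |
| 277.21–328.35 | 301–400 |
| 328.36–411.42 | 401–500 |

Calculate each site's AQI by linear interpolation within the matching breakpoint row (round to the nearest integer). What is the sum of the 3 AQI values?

Site H 251.52: bracket 191.14–277.20 → index 201–300; slope 99/86.06, offset 60.38.
AQI = 201 + 99/86.06·60.38 ≈ 270.46 ⇒ 270.
Site C 308.43: bracket 277.21–328.35 → index 301–400; slope 99/51.14, offset 31.22.
AQI = 301 + 99/51.14·31.22 ≈ 361.44 ⇒ 361.
Site E: 345.60 ∈ [328.36, 411.42] ↔ index [401, 500].
401 + (345.60−328.36)·(500−401)/(411.42−328.36) = 401 + 17.24·99/83.06 ≈ 421.55, so AQI = 422.
AQIs: Site H=270, Site C=361, Site E=422. Sum = 270 + 361 + 422 = 1053.

1053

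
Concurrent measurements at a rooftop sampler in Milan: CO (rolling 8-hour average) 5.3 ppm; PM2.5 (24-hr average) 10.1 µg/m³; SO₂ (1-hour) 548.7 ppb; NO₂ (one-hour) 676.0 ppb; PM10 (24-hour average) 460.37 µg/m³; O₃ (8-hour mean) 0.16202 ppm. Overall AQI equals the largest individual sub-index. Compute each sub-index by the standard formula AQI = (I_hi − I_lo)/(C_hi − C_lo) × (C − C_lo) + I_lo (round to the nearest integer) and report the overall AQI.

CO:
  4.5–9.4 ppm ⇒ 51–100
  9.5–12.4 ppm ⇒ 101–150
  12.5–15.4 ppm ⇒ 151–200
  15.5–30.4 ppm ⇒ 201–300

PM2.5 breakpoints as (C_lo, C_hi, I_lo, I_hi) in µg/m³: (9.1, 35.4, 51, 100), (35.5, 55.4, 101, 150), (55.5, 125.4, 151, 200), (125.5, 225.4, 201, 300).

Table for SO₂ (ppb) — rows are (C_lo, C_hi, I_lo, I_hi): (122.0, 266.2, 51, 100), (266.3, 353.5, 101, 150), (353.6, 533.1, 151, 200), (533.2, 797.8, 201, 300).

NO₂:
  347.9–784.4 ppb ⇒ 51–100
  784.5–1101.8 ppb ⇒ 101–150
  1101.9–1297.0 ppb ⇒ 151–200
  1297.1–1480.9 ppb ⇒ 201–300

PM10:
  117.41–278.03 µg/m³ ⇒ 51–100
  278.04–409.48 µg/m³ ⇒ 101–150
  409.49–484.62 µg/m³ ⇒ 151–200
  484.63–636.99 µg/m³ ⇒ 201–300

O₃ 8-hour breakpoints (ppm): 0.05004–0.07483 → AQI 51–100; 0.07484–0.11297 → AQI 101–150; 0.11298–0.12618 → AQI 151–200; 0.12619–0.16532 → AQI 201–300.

292

CO: row 4.5–9.4 (AQI 51–100). (100−51)·(5.3−4.5)/(9.4−4.5) + 51 = 49·0.8/4.9 + 51 ≈ 59.00 → 59.
PM2.5: 10.1 lies in 9.1–35.4, so I_lo=51, I_hi=100, C_lo=9.1, C_hi=35.4.
(100−51)/(35.4−9.1) × (10.1−9.1) + 51 = 49/26.3 × 1.0 + 51 ≈ 52.86 → 53.
SO₂: row 533.2–797.8 (AQI 201–300). (300−201)·(548.7−533.2)/(797.8−533.2) + 201 = 99·15.5/264.6 + 201 ≈ 206.80 → 207.
NO₂: row 347.9–784.4 (AQI 51–100). (100−51)·(676.0−347.9)/(784.4−347.9) + 51 = 49·328.1/436.5 + 51 ≈ 87.83 → 88.
PM10 460.37: bracket 409.49–484.62 → index 151–200; slope 49/75.13, offset 50.88.
AQI = 151 + 49/75.13·50.88 ≈ 184.18 ⇒ 184.
O₃ 0.16202: bracket 0.12619–0.16532 → index 201–300; slope 99/0.03913, offset 0.03583.
AQI = 201 + 99/0.03913·0.03583 ≈ 291.65 ⇒ 292.
Sub-indices: CO→59, PM2.5→53, SO₂→207, NO₂→88, PM10→184, O₃→292. Overall AQI = max = 292; dominant pollutant is O₃.
AQI 292: Very Unhealthy.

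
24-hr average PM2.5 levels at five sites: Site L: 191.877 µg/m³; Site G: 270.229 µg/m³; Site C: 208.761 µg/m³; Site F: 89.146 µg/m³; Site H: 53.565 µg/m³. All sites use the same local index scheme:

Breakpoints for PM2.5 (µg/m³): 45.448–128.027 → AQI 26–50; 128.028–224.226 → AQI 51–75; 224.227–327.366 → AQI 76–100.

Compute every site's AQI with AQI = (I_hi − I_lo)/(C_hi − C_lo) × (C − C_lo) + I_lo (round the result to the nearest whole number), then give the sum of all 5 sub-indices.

Site L 191.877: bracket 128.028–224.226 → index 51–75; slope 24/96.198, offset 63.849.
AQI = 51 + 24/96.198·63.849 ≈ 66.93 ⇒ 67.
Site G 270.229: bracket 224.227–327.366 → index 76–100; slope 24/103.139, offset 46.002.
AQI = 76 + 24/103.139·46.002 ≈ 86.70 ⇒ 87.
Site C: 208.761 ∈ [128.028, 224.226] ↔ index [51, 75].
51 + (208.761−128.028)·(75−51)/(224.226−128.028) = 51 + 80.733·24/96.198 ≈ 71.14, so AQI = 71.
Site F: row 45.448–128.027 (AQI 26–50). (50−26)·(89.146−45.448)/(128.027−45.448) + 26 = 24·43.698/82.579 + 26 ≈ 38.70 → 39.
Site H: 53.565 ∈ [45.448, 128.027] ↔ index [26, 50].
26 + (53.565−45.448)·(50−26)/(128.027−45.448) = 26 + 8.117·24/82.579 ≈ 28.36, so AQI = 28.
AQIs: Site L=67, Site G=87, Site C=71, Site F=39, Site H=28. Sum = 67 + 87 + 71 + 39 + 28 = 292.

292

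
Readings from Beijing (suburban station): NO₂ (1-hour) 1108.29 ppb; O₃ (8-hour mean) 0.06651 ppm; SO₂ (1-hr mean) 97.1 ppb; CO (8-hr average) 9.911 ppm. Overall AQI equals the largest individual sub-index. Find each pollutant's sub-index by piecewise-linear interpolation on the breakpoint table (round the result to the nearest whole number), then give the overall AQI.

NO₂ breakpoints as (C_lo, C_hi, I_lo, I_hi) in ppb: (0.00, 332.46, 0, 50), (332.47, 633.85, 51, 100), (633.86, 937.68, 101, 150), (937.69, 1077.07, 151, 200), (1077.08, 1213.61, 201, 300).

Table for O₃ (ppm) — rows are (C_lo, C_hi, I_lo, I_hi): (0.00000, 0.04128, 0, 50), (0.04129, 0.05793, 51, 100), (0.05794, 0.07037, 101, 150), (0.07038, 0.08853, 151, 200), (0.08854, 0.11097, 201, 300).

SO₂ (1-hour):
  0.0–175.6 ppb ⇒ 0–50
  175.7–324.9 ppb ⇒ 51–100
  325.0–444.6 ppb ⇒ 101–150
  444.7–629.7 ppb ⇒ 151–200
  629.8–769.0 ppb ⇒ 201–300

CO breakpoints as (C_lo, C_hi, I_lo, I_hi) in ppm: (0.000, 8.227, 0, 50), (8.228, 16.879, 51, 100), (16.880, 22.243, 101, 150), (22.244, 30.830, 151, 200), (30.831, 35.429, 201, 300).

224

NO₂: 1108.29 lies in 1077.08–1213.61, so I_lo=201, I_hi=300, C_lo=1077.08, C_hi=1213.61.
(300−201)/(1213.61−1077.08) × (1108.29−1077.08) + 201 = 99/136.53 × 31.21 + 201 ≈ 223.63 → 224.
O₃: 0.06651 ∈ [0.05794, 0.07037] ↔ index [101, 150].
101 + (0.06651−0.05794)·(150−101)/(0.07037−0.05794) = 101 + 0.00857·49/0.01243 ≈ 134.78, so AQI = 135.
SO₂ 97.1: bracket 0.0–175.6 → index 0–50; slope 50/175.6, offset 97.1.
AQI = 0 + 50/175.6·97.1 ≈ 27.65 ⇒ 28.
CO: row 8.228–16.879 (AQI 51–100). (100−51)·(9.911−8.228)/(16.879−8.228) + 51 = 49·1.683/8.651 + 51 ≈ 60.53 → 61.
Sub-indices: NO₂→224, O₃→135, SO₂→28, CO→61. Overall AQI = max = 224; dominant pollutant is NO₂.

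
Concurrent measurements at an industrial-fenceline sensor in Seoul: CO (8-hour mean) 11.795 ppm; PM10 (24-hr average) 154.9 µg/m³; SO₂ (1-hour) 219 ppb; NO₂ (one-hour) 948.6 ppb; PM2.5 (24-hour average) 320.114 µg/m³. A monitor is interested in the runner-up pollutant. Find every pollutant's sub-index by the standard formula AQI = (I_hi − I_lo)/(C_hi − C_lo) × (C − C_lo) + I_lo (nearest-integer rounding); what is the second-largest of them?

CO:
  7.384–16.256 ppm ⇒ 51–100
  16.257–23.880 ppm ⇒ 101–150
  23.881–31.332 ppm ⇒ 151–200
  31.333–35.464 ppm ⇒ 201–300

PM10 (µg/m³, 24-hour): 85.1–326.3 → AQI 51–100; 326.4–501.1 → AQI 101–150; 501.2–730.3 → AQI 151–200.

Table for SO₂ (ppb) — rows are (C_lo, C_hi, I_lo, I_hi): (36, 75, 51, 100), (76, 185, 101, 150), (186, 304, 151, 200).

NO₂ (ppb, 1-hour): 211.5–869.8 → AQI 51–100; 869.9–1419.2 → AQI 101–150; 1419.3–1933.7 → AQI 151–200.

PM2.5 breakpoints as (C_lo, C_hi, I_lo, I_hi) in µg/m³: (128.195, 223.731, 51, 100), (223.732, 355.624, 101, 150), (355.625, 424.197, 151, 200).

CO 11.795: bracket 7.384–16.256 → index 51–100; slope 49/8.872, offset 4.411.
AQI = 51 + 49/8.872·4.411 ≈ 75.36 ⇒ 75.
PM10: 154.9 lies in 85.1–326.3, so I_lo=51, I_hi=100, C_lo=85.1, C_hi=326.3.
(100−51)/(326.3−85.1) × (154.9−85.1) + 51 = 49/241.2 × 69.8 + 51 ≈ 65.18 → 65.
SO₂: row 186–304 (AQI 151–200). (200−151)·(219−186)/(304−186) + 151 = 49·33/118 + 151 ≈ 164.70 → 165.
NO₂ 948.6: bracket 869.9–1419.2 → index 101–150; slope 49/549.3, offset 78.7.
AQI = 101 + 49/549.3·78.7 ≈ 108.02 ⇒ 108.
PM2.5: 320.114 ∈ [223.732, 355.624] ↔ index [101, 150].
101 + (320.114−223.732)·(150−101)/(355.624−223.732) = 101 + 96.382·49/131.892 ≈ 136.81, so AQI = 137.
Sub-indices: CO→75, PM10→65, SO₂→165, NO₂→108, PM2.5→137. Ranked high→low: 165, 137, 108, 75, 65. Second-highest sub-index = 137.

137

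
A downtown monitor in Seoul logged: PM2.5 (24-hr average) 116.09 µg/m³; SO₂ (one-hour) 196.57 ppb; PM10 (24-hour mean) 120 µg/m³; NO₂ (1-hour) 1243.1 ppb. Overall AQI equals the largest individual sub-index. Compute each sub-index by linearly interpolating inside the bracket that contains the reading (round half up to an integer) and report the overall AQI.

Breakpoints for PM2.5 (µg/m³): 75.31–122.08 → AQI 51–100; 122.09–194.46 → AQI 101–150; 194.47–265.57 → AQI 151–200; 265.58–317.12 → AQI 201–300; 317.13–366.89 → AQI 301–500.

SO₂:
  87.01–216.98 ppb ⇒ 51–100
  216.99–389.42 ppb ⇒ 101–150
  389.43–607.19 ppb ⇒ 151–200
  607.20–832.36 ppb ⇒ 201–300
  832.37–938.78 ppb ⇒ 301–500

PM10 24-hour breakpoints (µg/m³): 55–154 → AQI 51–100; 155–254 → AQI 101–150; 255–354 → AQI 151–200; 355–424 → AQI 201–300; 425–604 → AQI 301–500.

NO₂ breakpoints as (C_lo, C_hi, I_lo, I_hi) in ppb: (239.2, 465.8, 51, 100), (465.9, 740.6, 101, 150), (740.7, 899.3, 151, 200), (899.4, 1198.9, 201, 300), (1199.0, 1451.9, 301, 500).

336

PM2.5: row 75.31–122.08 (AQI 51–100). (100−51)·(116.09−75.31)/(122.08−75.31) + 51 = 49·40.78/46.77 + 51 ≈ 93.72 → 94.
SO₂: 196.57 lies in 87.01–216.98, so I_lo=51, I_hi=100, C_lo=87.01, C_hi=216.98.
(100−51)/(216.98−87.01) × (196.57−87.01) + 51 = 49/129.97 × 109.56 + 51 ≈ 92.31 → 92.
PM10 120: bracket 55–154 → index 51–100; slope 49/99, offset 65.
AQI = 51 + 49/99·65 ≈ 83.17 ⇒ 83.
NO₂: row 1199.0–1451.9 (AQI 301–500). (500−301)·(1243.1−1199.0)/(1451.9−1199.0) + 301 = 199·44.1/252.9 + 301 ≈ 335.70 → 336.
Sub-indices: PM2.5→94, SO₂→92, PM10→83, NO₂→336. Overall AQI = max = 336; dominant pollutant is NO₂.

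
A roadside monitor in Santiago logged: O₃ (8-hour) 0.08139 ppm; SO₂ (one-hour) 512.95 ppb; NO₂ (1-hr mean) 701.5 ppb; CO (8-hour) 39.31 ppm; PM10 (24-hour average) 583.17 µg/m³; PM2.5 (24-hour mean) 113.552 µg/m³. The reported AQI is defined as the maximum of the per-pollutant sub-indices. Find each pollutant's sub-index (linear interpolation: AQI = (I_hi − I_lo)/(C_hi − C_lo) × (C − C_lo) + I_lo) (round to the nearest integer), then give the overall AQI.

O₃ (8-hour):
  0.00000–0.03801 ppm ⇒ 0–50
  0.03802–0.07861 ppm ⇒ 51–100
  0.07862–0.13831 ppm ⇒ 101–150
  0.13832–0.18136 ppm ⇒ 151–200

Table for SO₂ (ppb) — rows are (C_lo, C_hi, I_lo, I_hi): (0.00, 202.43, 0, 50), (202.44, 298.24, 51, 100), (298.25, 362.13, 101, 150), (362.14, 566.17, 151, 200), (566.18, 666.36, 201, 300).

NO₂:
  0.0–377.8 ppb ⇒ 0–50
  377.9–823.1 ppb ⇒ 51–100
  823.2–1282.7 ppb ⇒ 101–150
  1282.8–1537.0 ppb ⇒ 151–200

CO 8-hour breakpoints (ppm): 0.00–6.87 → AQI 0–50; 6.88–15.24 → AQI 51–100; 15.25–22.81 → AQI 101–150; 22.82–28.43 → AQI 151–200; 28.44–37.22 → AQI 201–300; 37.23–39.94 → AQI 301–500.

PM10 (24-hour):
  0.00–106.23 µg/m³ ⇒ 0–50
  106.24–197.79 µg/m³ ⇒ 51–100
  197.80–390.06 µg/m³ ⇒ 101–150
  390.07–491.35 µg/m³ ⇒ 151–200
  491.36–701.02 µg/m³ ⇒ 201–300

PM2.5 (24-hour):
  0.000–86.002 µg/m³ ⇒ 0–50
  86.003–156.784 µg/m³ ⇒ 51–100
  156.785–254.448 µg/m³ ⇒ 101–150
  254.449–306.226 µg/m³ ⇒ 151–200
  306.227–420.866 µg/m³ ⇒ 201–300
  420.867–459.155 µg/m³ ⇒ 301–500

O₃: row 0.07862–0.13831 (AQI 101–150). (150−101)·(0.08139−0.07862)/(0.13831−0.07862) + 101 = 49·0.00277/0.05969 + 101 ≈ 103.27 → 103.
SO₂ 512.95: bracket 362.14–566.17 → index 151–200; slope 49/204.03, offset 150.81.
AQI = 151 + 49/204.03·150.81 ≈ 187.22 ⇒ 187.
NO₂: 701.5 lies in 377.9–823.1, so I_lo=51, I_hi=100, C_lo=377.9, C_hi=823.1.
(100−51)/(823.1−377.9) × (701.5−377.9) + 51 = 49/445.2 × 323.6 + 51 ≈ 86.62 → 87.
CO: 39.31 lies in 37.23–39.94, so I_lo=301, I_hi=500, C_lo=37.23, C_hi=39.94.
(500−301)/(39.94−37.23) × (39.31−37.23) + 301 = 199/2.71 × 2.08 + 301 ≈ 453.74 → 454.
PM10: 583.17 ∈ [491.36, 701.02] ↔ index [201, 300].
201 + (583.17−491.36)·(300−201)/(701.02−491.36) = 201 + 91.81·99/209.66 ≈ 244.35, so AQI = 244.
PM2.5: 113.552 lies in 86.003–156.784, so I_lo=51, I_hi=100, C_lo=86.003, C_hi=156.784.
(100−51)/(156.784−86.003) × (113.552−86.003) + 51 = 49/70.781 × 27.549 + 51 ≈ 70.07 → 70.
Sub-indices: O₃→103, SO₂→187, NO₂→87, CO→454, PM10→244, PM2.5→70. Overall AQI = max = 454; dominant pollutant is CO.
AQI 454: Hazardous.

454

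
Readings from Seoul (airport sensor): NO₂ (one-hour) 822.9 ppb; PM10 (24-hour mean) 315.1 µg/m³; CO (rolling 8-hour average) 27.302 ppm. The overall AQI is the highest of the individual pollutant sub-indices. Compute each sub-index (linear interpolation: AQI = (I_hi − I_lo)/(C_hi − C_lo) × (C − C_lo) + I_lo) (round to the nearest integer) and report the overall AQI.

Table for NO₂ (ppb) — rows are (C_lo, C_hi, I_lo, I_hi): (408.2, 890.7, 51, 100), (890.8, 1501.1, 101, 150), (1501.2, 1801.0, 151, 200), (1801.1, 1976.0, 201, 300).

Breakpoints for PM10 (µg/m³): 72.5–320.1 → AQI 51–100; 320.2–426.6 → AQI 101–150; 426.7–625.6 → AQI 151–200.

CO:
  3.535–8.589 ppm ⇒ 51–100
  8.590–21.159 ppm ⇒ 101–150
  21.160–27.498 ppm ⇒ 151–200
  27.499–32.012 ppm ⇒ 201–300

NO₂: 822.9 ∈ [408.2, 890.7] ↔ index [51, 100].
51 + (822.9−408.2)·(100−51)/(890.7−408.2) = 51 + 414.7·49/482.5 ≈ 93.11, so AQI = 93.
PM10: 315.1 lies in 72.5–320.1, so I_lo=51, I_hi=100, C_lo=72.5, C_hi=320.1.
(100−51)/(320.1−72.5) × (315.1−72.5) + 51 = 49/247.6 × 242.6 + 51 ≈ 99.01 → 99.
CO 27.302: bracket 21.160–27.498 → index 151–200; slope 49/6.338, offset 6.142.
AQI = 151 + 49/6.338·6.142 ≈ 198.48 ⇒ 198.
Sub-indices: NO₂→93, PM10→99, CO→198. Overall AQI = max = 198; dominant pollutant is CO.

198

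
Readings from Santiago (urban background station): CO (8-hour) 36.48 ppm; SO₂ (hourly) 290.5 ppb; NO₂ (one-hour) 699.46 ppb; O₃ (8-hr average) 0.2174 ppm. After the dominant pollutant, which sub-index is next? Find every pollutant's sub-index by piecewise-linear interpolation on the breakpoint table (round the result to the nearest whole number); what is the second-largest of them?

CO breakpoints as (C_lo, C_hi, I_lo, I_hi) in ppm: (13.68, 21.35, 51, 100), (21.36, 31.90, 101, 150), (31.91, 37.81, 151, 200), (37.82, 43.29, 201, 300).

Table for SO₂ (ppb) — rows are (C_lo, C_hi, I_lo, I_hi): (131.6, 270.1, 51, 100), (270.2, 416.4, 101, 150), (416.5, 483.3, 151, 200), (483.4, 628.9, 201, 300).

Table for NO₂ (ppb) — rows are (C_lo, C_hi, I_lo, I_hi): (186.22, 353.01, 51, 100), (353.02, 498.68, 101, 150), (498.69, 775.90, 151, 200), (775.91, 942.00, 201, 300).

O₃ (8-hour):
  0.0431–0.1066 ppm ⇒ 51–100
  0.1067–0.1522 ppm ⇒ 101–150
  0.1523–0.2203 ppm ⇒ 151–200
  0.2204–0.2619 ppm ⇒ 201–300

CO: 36.48 ∈ [31.91, 37.81] ↔ index [151, 200].
151 + (36.48−31.91)·(200−151)/(37.81−31.91) = 151 + 4.57·49/5.90 ≈ 188.95, so AQI = 189.
SO₂: 290.5 lies in 270.2–416.4, so I_lo=101, I_hi=150, C_lo=270.2, C_hi=416.4.
(150−101)/(416.4−270.2) × (290.5−270.2) + 101 = 49/146.2 × 20.3 + 101 ≈ 107.80 → 108.
NO₂: 699.46 ∈ [498.69, 775.90] ↔ index [151, 200].
151 + (699.46−498.69)·(200−151)/(775.90−498.69) = 151 + 200.77·49/277.21 ≈ 186.49, so AQI = 186.
O₃: 0.2174 lies in 0.1523–0.2203, so I_lo=151, I_hi=200, C_lo=0.1523, C_hi=0.2203.
(200−151)/(0.2203−0.1523) × (0.2174−0.1523) + 151 = 49/0.0680 × 0.0651 + 151 ≈ 197.91 → 198.
Sub-indices: CO→189, SO₂→108, NO₂→186, O₃→198. Ranked high→low: 198, 189, 186, 108. Second-highest sub-index = 189.

189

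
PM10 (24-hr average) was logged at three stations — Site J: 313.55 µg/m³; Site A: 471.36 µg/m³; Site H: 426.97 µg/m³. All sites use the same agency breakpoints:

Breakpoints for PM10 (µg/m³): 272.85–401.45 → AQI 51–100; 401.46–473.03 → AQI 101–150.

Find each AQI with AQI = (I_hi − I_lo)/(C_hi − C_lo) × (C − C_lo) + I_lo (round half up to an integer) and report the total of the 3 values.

334

Site J 313.55: bracket 272.85–401.45 → index 51–100; slope 49/128.60, offset 40.70.
AQI = 51 + 49/128.60·40.70 ≈ 66.51 ⇒ 67.
Site A: 471.36 ∈ [401.46, 473.03] ↔ index [101, 150].
101 + (471.36−401.46)·(150−101)/(473.03−401.46) = 101 + 69.90·49/71.57 ≈ 148.86, so AQI = 149.
Site H: 426.97 lies in 401.46–473.03, so I_lo=101, I_hi=150, C_lo=401.46, C_hi=473.03.
(150−101)/(473.03−401.46) × (426.97−401.46) + 101 = 49/71.57 × 25.51 + 101 ≈ 118.47 → 118.
AQIs: Site J=67, Site A=149, Site H=118. Sum = 67 + 149 + 118 = 334.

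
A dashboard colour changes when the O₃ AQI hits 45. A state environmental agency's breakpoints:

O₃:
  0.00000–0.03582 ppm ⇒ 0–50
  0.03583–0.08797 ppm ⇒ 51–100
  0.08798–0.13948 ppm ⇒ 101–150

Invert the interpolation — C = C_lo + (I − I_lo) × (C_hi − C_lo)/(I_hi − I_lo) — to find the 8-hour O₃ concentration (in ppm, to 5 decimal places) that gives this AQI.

AQI 45 lies in the 0–50 band, which corresponds to 0.00000–0.03582 ppm.
C = 0.00000 + (45−0)×(0.03582−0.00000)/(50−0) = 0.00000 + 45×0.03582/50 ≈ 0.0322380 ppm → 0.03224 ppm to 5 dp.

0.03224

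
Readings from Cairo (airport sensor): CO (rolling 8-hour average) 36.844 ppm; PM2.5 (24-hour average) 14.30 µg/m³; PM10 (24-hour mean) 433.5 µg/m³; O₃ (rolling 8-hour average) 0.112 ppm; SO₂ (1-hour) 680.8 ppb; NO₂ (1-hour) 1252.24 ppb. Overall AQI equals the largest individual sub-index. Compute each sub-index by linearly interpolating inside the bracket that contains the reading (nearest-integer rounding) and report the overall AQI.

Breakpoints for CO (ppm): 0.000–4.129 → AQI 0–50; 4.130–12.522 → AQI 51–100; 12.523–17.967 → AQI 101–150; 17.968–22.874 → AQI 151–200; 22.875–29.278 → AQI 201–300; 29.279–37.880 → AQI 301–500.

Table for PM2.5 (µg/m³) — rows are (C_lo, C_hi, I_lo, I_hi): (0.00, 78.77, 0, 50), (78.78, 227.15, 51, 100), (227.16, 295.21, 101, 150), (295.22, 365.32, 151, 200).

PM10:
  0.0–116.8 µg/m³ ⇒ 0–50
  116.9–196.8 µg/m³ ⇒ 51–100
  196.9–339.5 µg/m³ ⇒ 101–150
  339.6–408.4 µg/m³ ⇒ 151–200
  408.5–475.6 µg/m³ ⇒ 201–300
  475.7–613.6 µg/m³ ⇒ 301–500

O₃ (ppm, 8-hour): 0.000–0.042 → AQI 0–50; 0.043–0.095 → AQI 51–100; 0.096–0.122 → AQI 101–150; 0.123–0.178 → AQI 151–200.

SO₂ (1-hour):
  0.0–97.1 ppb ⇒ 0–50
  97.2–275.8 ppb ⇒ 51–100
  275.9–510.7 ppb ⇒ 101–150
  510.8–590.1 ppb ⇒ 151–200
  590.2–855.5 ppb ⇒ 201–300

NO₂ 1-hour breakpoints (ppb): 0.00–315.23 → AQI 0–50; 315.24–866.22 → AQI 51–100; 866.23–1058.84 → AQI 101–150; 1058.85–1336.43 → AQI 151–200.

476

CO: 36.844 lies in 29.279–37.880, so I_lo=301, I_hi=500, C_lo=29.279, C_hi=37.880.
(500−301)/(37.880−29.279) × (36.844−29.279) + 301 = 199/8.601 × 7.565 + 301 ≈ 476.03 → 476.
PM2.5 14.30: bracket 0.00–78.77 → index 0–50; slope 50/78.77, offset 14.30.
AQI = 0 + 50/78.77·14.30 ≈ 9.08 ⇒ 9.
PM10: 433.5 ∈ [408.5, 475.6] ↔ index [201, 300].
201 + (433.5−408.5)·(300−201)/(475.6−408.5) = 201 + 25.0·99/67.1 ≈ 237.89, so AQI = 238.
O₃: 0.112 ∈ [0.096, 0.122] ↔ index [101, 150].
101 + (0.112−0.096)·(150−101)/(0.122−0.096) = 101 + 0.016·49/0.026 ≈ 131.15, so AQI = 131.
SO₂: 680.8 ∈ [590.2, 855.5] ↔ index [201, 300].
201 + (680.8−590.2)·(300−201)/(855.5−590.2) = 201 + 90.6·99/265.3 ≈ 234.81, so AQI = 235.
NO₂: 1252.24 lies in 1058.85–1336.43, so I_lo=151, I_hi=200, C_lo=1058.85, C_hi=1336.43.
(200−151)/(1336.43−1058.85) × (1252.24−1058.85) + 151 = 49/277.58 × 193.39 + 151 ≈ 185.14 → 185.
Sub-indices: CO→476, PM2.5→9, PM10→238, O₃→131, SO₂→235, NO₂→185. Overall AQI = max = 476; dominant pollutant is CO.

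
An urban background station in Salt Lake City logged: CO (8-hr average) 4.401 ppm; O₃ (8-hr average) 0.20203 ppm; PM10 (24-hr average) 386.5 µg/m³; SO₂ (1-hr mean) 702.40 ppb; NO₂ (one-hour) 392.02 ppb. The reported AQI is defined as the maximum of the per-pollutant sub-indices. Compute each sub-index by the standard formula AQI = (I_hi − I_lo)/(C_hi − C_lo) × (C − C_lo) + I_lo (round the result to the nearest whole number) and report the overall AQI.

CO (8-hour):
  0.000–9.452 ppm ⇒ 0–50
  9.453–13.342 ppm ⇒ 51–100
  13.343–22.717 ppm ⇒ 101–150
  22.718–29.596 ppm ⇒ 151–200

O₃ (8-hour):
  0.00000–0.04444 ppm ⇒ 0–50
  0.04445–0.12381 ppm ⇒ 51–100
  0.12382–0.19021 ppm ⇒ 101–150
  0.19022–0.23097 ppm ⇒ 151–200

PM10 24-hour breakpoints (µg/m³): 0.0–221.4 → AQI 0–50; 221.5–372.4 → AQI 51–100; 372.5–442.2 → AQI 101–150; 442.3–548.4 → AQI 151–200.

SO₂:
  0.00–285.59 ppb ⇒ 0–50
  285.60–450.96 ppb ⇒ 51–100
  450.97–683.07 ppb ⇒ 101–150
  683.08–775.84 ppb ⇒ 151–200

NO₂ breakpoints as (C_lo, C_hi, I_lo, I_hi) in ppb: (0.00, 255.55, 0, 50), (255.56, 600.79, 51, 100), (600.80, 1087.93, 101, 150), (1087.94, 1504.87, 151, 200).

CO 4.401: bracket 0.000–9.452 → index 0–50; slope 50/9.452, offset 4.401.
AQI = 0 + 50/9.452·4.401 ≈ 23.28 ⇒ 23.
O₃ 0.20203: bracket 0.19022–0.23097 → index 151–200; slope 49/0.04075, offset 0.01181.
AQI = 151 + 49/0.04075·0.01181 ≈ 165.20 ⇒ 165.
PM10: row 372.5–442.2 (AQI 101–150). (150−101)·(386.5−372.5)/(442.2−372.5) + 101 = 49·14.0/69.7 + 101 ≈ 110.84 → 111.
SO₂: 702.40 lies in 683.08–775.84, so I_lo=151, I_hi=200, C_lo=683.08, C_hi=775.84.
(200−151)/(775.84−683.08) × (702.40−683.08) + 151 = 49/92.76 × 19.32 + 151 ≈ 161.21 → 161.
NO₂: 392.02 ∈ [255.56, 600.79] ↔ index [51, 100].
51 + (392.02−255.56)·(100−51)/(600.79−255.56) = 51 + 136.46·49/345.23 ≈ 70.37, so AQI = 70.
Sub-indices: CO→23, O₃→165, PM10→111, SO₂→161, NO₂→70. Overall AQI = max = 165; dominant pollutant is O₃.

165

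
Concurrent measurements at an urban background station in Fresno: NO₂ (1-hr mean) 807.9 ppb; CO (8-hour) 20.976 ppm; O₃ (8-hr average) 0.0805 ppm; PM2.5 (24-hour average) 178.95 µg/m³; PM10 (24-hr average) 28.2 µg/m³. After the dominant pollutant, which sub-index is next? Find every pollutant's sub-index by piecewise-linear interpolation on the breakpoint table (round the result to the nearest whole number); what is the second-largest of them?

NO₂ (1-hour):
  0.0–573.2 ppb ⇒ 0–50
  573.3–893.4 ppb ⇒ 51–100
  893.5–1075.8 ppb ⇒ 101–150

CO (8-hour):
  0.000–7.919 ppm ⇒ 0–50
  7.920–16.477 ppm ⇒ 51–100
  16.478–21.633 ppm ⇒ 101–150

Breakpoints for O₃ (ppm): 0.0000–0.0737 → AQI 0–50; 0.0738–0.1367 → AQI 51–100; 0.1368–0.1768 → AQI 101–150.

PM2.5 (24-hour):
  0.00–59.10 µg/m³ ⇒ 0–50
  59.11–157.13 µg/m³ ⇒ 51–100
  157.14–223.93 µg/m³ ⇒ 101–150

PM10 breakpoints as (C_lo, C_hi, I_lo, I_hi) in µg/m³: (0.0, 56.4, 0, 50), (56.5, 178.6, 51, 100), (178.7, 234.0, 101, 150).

NO₂: row 573.3–893.4 (AQI 51–100). (100−51)·(807.9−573.3)/(893.4−573.3) + 51 = 49·234.6/320.1 + 51 ≈ 86.91 → 87.
CO: 20.976 lies in 16.478–21.633, so I_lo=101, I_hi=150, C_lo=16.478, C_hi=21.633.
(150−101)/(21.633−16.478) × (20.976−16.478) + 101 = 49/5.155 × 4.498 + 101 ≈ 143.75 → 144.
O₃ 0.0805: bracket 0.0738–0.1367 → index 51–100; slope 49/0.0629, offset 0.0067.
AQI = 51 + 49/0.0629·0.0067 ≈ 56.22 ⇒ 56.
PM2.5: 178.95 ∈ [157.14, 223.93] ↔ index [101, 150].
101 + (178.95−157.14)·(150−101)/(223.93−157.14) = 101 + 21.81·49/66.79 ≈ 117.00, so AQI = 117.
PM10: row 0.0–56.4 (AQI 0–50). (50−0)·(28.2−0.0)/(56.4−0.0) + 0 = 50·28.2/56.4 + 0 ≈ 25.00 → 25.
Sub-indices: NO₂→87, CO→144, O₃→56, PM2.5→117, PM10→25. Ranked high→low: 144, 117, 87, 56, 25. Second-highest sub-index = 117.

117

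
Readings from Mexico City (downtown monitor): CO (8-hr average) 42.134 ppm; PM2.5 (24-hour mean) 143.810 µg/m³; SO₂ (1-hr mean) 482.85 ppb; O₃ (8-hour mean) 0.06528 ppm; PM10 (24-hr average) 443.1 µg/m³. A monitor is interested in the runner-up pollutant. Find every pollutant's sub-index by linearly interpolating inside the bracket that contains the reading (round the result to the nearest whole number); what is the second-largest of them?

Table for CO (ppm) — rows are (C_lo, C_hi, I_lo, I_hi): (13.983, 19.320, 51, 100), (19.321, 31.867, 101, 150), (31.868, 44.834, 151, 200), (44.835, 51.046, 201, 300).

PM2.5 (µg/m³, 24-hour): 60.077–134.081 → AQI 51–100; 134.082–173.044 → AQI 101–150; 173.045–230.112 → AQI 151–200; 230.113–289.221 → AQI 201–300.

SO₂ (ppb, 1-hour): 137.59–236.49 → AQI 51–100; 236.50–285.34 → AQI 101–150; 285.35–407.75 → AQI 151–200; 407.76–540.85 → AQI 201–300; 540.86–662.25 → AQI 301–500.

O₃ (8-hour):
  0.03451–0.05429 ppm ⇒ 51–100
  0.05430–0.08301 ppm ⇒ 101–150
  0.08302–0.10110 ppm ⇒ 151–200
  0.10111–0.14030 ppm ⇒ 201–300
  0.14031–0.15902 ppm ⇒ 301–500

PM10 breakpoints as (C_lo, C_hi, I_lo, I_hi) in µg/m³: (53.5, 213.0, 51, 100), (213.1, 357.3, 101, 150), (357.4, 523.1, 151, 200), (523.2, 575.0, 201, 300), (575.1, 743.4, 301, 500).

CO: row 31.868–44.834 (AQI 151–200). (200−151)·(42.134−31.868)/(44.834−31.868) + 151 = 49·10.266/12.966 + 151 ≈ 189.80 → 190.
PM2.5: 143.810 lies in 134.082–173.044, so I_lo=101, I_hi=150, C_lo=134.082, C_hi=173.044.
(150−101)/(173.044−134.082) × (143.810−134.082) + 101 = 49/38.962 × 9.728 + 101 ≈ 113.23 → 113.
SO₂: 482.85 ∈ [407.76, 540.85] ↔ index [201, 300].
201 + (482.85−407.76)·(300−201)/(540.85−407.76) = 201 + 75.09·99/133.09 ≈ 256.86, so AQI = 257.
O₃: 0.06528 lies in 0.05430–0.08301, so I_lo=101, I_hi=150, C_lo=0.05430, C_hi=0.08301.
(150−101)/(0.08301−0.05430) × (0.06528−0.05430) + 101 = 49/0.02871 × 0.01098 + 101 ≈ 119.74 → 120.
PM10: 443.1 ∈ [357.4, 523.1] ↔ index [151, 200].
151 + (443.1−357.4)·(200−151)/(523.1−357.4) = 151 + 85.7·49/165.7 ≈ 176.34, so AQI = 176.
Sub-indices: CO→190, PM2.5→113, SO₂→257, O₃→120, PM10→176. Ranked high→low: 257, 190, 176, 120, 113. Second-highest sub-index = 190.

190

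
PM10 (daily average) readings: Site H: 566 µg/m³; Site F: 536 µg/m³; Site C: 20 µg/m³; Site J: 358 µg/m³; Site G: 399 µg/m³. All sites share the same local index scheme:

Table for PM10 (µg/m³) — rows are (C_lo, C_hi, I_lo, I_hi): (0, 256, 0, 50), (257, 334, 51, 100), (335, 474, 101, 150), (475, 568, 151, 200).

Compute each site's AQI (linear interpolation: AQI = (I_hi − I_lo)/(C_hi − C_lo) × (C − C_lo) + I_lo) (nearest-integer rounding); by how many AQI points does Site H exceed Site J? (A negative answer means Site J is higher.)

Site H 566: bracket 475–568 → index 151–200; slope 49/93, offset 91.
AQI = 151 + 49/93·91 ≈ 198.95 ⇒ 199.
Site F: row 475–568 (AQI 151–200). (200−151)·(536−475)/(568−475) + 151 = 49·61/93 + 151 ≈ 183.14 → 183.
Site C: 20 ∈ [0, 256] ↔ index [0, 50].
0 + (20−0)·(50−0)/(256−0) = 0 + 20·50/256 ≈ 3.91, so AQI = 4.
Site J: row 335–474 (AQI 101–150). (150−101)·(358−335)/(474−335) + 101 = 49·23/139 + 101 ≈ 109.11 → 109.
Site G: row 335–474 (AQI 101–150). (150−101)·(399−335)/(474−335) + 101 = 49·64/139 + 101 ≈ 123.56 → 124.
AQIs: Site H=199, Site F=183, Site C=4, Site J=109, Site G=124. Site H (199) − Site J (109) = 90.

90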